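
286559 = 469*611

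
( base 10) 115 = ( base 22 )55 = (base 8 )163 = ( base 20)5F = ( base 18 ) 67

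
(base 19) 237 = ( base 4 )30102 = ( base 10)786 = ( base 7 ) 2202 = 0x312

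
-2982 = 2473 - 5455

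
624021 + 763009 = 1387030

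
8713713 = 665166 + 8048547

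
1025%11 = 2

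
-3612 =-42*86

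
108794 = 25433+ 83361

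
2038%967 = 104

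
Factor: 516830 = 2^1*5^1*51683^1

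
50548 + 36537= 87085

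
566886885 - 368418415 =198468470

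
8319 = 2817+5502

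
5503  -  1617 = 3886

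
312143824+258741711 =570885535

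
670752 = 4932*136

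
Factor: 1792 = 2^8 * 7^1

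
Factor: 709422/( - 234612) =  - 2^( - 1 )* 3^( - 1)*7^( - 1 )*127^1 = - 127/42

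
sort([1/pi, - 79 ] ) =[ - 79,1/pi]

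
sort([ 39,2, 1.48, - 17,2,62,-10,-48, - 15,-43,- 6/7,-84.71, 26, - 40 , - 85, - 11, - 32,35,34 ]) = [-85,-84.71,-48,-43 ,-40, - 32,-17, - 15,-11,-10, - 6/7,1.48, 2,2, 26,34,35,39,62]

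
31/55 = 31/55 = 0.56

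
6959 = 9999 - 3040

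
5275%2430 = 415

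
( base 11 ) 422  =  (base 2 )111111100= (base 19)17e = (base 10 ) 508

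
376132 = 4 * 94033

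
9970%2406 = 346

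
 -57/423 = - 1+122/141 =- 0.13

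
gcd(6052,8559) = 1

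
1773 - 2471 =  - 698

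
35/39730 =7/7946=0.00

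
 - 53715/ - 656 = 81 + 579/656=   81.88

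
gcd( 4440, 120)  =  120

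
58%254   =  58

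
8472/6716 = 2118/1679 = 1.26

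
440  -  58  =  382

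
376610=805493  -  428883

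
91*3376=307216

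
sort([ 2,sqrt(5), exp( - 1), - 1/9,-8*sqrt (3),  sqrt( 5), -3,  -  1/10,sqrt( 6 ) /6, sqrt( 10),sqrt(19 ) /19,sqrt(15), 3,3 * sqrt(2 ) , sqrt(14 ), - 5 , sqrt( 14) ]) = [ - 8*sqrt(3 ), - 5,  -  3,-1/9, - 1/10,sqrt ( 19 ) /19,exp(  -  1), sqrt( 6) /6, 2, sqrt ( 5), sqrt( 5 ), 3,  sqrt (10) , sqrt( 14 ), sqrt(14), sqrt (15 ), 3* sqrt (2 ) ] 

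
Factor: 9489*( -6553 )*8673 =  - 3^2*7^2*59^1 * 3163^1* 6553^1 = -539299429641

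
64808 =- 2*( - 32404)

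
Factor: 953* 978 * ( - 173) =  - 2^1*3^1*163^1 * 173^1 * 953^1 = - 161241882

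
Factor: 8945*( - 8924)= - 2^2*5^1*23^1*97^1*1789^1=-79825180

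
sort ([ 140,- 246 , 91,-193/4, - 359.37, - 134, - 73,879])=[  -  359.37, - 246, - 134,-73,  -  193/4,91,140,  879]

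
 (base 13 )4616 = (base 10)9821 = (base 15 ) 2d9b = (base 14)3817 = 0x265D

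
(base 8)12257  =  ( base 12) 3093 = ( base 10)5295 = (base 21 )c03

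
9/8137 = 9/8137 = 0.00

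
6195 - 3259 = 2936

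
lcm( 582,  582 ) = 582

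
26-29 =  - 3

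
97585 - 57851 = 39734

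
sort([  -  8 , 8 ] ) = [  -  8, 8]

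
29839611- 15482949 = 14356662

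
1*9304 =9304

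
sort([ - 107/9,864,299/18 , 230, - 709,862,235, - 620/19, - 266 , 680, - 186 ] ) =[ - 709,-266, - 186, - 620/19, - 107/9, 299/18,230, 235 , 680,862,864 ] 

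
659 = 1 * 659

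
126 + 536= 662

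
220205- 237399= - 17194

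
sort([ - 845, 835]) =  [  -  845,835]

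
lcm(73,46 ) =3358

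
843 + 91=934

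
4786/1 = 4786 = 4786.00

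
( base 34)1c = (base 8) 56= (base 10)46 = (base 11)42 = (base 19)28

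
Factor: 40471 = 40471^1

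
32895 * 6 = 197370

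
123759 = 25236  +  98523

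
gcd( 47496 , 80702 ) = 2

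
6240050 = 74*84325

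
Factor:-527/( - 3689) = 1/7 =7^( - 1 )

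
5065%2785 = 2280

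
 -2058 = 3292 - 5350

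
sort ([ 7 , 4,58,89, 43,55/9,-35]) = [ - 35,4, 55/9,7,43,58,89]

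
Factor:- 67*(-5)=335 = 5^1*67^1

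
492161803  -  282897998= 209263805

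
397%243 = 154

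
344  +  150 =494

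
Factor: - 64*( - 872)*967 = 53966336=2^9* 109^1 * 967^1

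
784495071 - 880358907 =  - 95863836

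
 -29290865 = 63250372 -92541237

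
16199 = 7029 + 9170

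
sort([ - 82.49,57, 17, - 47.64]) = [-82.49, - 47.64,17,57]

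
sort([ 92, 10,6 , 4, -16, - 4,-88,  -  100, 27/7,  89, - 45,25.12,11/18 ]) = [  -  100, - 88, - 45, - 16,-4, 11/18, 27/7, 4,6,10,25.12, 89,92 ]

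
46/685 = 46/685  =  0.07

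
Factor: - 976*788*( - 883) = 2^6*61^1*197^1*883^1 = 679104704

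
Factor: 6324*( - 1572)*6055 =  - 2^4*3^2 * 5^1 *7^1*17^1* 31^1*131^1 * 173^1=-60194741040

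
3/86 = 3/86 = 0.03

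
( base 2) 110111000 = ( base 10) 440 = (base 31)E6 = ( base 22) k0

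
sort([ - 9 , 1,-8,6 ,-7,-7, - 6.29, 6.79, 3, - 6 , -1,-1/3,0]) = [-9,- 8,-7, - 7,  -  6.29, - 6, - 1,-1/3, 0,1 , 3, 6,6.79]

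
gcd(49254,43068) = 6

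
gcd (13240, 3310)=3310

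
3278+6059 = 9337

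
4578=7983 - 3405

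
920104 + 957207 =1877311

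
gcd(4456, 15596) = 2228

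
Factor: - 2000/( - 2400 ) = 5/6  =  2^( -1)*  3^(-1 )*5^1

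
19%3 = 1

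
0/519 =0= 0.00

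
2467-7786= -5319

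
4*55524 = 222096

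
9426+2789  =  12215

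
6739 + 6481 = 13220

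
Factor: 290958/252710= 3^1*5^( - 1)*37^( - 1 ) * 71^1 = 213/185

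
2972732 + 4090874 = 7063606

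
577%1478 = 577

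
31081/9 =3453+4/9  =  3453.44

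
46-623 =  - 577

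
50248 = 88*571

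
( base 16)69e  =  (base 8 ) 3236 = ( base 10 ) 1694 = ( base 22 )3B0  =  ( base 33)1ib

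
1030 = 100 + 930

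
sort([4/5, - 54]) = [ - 54,4/5 ] 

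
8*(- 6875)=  - 55000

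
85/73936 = 85/73936 = 0.00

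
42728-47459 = -4731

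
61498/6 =10249+2/3 = 10249.67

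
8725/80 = 1745/16 = 109.06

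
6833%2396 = 2041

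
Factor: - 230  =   - 2^1*5^1*23^1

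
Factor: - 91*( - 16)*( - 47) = -68432 = - 2^4*7^1*13^1*47^1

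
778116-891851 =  - 113735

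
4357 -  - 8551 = 12908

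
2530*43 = 108790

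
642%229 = 184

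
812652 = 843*964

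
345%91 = 72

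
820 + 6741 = 7561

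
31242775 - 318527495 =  - 287284720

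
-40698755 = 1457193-42155948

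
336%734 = 336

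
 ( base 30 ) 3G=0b1101010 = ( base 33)37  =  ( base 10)106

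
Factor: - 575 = -5^2 * 23^1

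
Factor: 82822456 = 2^3*1669^1 * 6203^1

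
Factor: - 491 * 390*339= - 64915110 = -2^1 * 3^2 * 5^1 * 13^1  *  113^1*491^1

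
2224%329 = 250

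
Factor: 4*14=56 =2^3 * 7^1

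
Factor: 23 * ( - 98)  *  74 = - 166796 =-  2^2*7^2*23^1*37^1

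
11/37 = 11/37 =0.30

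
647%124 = 27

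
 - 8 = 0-8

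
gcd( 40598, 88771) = 1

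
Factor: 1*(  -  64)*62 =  - 3968  =  - 2^7*31^1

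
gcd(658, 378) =14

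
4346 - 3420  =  926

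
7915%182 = 89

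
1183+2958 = 4141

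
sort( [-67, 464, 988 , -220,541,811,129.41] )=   [ - 220, - 67 , 129.41, 464, 541,811,988]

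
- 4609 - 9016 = -13625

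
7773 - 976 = 6797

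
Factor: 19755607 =181^1*109147^1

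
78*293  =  22854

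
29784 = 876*34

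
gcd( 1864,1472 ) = 8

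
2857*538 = 1537066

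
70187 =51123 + 19064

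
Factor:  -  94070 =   -  2^1  *5^1*23^1*409^1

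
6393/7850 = 6393/7850 =0.81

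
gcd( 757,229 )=1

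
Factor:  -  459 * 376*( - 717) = 2^3*3^4*17^1* 47^1*239^1 = 123742728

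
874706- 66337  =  808369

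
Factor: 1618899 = 3^1 * 539633^1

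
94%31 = 1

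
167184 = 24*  6966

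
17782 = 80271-62489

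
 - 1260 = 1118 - 2378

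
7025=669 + 6356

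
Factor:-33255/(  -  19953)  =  3^( - 1 )*5^1= 5/3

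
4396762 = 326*13487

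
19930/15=1328+2/3  =  1328.67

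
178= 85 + 93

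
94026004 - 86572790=7453214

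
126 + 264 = 390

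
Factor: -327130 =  - 2^1*5^1*32713^1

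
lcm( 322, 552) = 3864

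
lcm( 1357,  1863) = 109917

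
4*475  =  1900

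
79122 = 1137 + 77985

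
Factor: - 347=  - 347^1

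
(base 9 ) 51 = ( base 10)46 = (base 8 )56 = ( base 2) 101110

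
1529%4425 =1529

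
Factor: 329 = 7^1*47^1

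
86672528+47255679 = 133928207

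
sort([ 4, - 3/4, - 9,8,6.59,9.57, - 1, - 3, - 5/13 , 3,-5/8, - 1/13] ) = [  -  9, - 3, - 1, -3/4,  -  5/8,-5/13, - 1/13,3,4, 6.59,8, 9.57 ]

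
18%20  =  18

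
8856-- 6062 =14918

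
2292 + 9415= 11707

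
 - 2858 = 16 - 2874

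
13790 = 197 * 70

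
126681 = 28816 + 97865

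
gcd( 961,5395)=1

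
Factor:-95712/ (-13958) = 48/7 = 2^4*3^1*7^ (- 1)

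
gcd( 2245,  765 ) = 5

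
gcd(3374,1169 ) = 7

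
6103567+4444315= 10547882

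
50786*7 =355502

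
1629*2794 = 4551426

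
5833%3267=2566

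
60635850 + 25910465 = 86546315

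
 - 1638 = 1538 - 3176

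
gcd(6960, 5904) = 48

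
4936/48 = 102 + 5/6 = 102.83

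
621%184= 69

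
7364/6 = 1227 + 1/3  =  1227.33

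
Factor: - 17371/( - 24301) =19^( - 1)*29^1*599^1*1279^ ( - 1) 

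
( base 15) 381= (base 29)rd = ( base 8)1434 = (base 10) 796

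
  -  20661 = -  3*6887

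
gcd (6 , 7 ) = 1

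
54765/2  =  54765/2=27382.50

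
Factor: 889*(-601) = -534289 = -7^1* 127^1*601^1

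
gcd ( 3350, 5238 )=2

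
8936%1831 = 1612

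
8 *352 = 2816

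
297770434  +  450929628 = 748700062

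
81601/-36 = -2267 + 11/36= - 2266.69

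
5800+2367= 8167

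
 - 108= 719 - 827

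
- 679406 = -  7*97058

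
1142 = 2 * 571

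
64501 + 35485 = 99986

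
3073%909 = 346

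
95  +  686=781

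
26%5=1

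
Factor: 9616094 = 2^1*89^2*607^1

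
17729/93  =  17729/93 = 190.63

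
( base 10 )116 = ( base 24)4k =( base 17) 6E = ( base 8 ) 164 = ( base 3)11022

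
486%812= 486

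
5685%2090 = 1505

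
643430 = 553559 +89871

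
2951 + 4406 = 7357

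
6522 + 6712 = 13234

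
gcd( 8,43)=1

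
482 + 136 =618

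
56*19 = 1064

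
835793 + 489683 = 1325476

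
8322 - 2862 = 5460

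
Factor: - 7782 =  - 2^1*3^1*1297^1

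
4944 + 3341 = 8285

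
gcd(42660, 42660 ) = 42660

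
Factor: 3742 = 2^1*1871^1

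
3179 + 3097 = 6276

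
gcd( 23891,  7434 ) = 7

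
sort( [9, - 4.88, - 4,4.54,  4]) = [ - 4.88, - 4,  4,4.54, 9]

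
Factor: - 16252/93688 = -17/98=-2^( - 1)*7^( - 2)*17^1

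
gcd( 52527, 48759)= 3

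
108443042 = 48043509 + 60399533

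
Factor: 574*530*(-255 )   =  -77576100 = - 2^2*3^1* 5^2* 7^1*17^1*41^1 *53^1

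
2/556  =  1/278 = 0.00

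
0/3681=0 = 0.00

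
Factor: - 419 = - 419^1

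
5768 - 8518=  -2750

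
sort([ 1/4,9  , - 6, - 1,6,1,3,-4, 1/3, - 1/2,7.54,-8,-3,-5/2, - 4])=[-8,-6,  -  4, - 4,- 3, - 5/2,-1,  -  1/2, 1/4,1/3,1,3,6,7.54,9]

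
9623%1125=623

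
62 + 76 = 138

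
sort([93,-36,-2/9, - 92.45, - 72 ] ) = [  -  92.45 ,-72, - 36, - 2/9 , 93 ]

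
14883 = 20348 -5465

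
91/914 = 91/914 = 0.10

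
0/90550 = 0 = 0.00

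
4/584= 1/146 = 0.01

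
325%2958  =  325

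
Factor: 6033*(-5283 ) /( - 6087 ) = 3^2*587^1*2011^1*2029^( - 1)  =  10624113/2029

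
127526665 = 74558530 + 52968135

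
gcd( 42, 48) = 6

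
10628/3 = 3542+ 2/3 = 3542.67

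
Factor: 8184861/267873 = 3^2  *29^( - 1)*3079^( - 1 )*303143^1 = 2728287/89291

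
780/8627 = 780/8627 =0.09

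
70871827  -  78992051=-8120224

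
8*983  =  7864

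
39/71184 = 13/23728 = 0.00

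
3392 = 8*424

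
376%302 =74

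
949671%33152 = 21415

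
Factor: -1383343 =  - 13^1*106411^1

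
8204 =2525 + 5679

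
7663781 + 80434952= 88098733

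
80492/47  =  80492/47 = 1712.60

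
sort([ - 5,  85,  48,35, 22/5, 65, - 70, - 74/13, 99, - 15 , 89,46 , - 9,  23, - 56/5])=[ - 70, - 15, - 56/5, - 9, - 74/13, - 5,  22/5,  23, 35,46,  48,  65, 85, 89,  99]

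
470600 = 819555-348955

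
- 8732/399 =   -  8732/399=-  21.88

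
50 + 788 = 838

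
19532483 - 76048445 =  - 56515962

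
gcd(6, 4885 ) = 1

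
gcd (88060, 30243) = 17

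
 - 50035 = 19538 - 69573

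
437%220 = 217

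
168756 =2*84378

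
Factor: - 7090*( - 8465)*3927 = 2^1*3^1*5^2*7^1*11^1* 17^1*709^1*1693^1 =235686169950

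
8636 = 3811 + 4825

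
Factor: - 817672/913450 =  - 408836/456725 = - 2^2*5^( - 2)*179^1 * 571^1*18269^(-1)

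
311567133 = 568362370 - 256795237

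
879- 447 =432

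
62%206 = 62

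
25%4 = 1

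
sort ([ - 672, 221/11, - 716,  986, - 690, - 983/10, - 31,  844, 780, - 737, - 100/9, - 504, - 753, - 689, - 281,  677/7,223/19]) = [ - 753, - 737, - 716, - 690, - 689, - 672,-504 , - 281, - 983/10,  -  31, - 100/9, 223/19 , 221/11, 677/7, 780, 844,  986] 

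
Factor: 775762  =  2^1*13^1*29837^1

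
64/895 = 64/895=0.07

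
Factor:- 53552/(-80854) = 26776/40427 = 2^3*3347^1*40427^(- 1 )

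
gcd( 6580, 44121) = 7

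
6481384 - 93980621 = - 87499237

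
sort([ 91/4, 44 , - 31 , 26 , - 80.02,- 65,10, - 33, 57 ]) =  [  -  80.02,-65 , - 33,- 31,10,91/4,  26 , 44,  57 ] 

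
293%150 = 143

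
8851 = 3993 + 4858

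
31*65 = 2015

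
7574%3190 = 1194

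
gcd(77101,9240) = 1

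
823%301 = 221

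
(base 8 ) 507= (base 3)110010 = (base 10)327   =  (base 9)403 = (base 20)g7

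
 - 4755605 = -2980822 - 1774783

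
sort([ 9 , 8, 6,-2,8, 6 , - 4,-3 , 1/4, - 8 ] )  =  [-8, - 4, - 3 , -2,1/4 , 6,6, 8,  8,9]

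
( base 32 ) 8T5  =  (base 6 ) 110125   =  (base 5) 243000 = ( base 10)9125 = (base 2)10001110100101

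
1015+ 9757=10772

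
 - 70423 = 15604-86027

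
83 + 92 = 175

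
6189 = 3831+2358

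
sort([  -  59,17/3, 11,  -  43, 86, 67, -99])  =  [ - 99,-59 ,-43,  17/3, 11, 67, 86 ] 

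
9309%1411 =843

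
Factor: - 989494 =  - 2^1*11^1 * 41^1*1097^1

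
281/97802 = 281/97802  =  0.00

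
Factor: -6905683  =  -19^1 *29^1 * 83^1*151^1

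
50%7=1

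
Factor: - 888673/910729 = - 967^1* 991^( - 1 ) = - 967/991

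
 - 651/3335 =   -  651/3335 =- 0.20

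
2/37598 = 1/18799 = 0.00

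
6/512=3/256 = 0.01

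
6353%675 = 278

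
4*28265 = 113060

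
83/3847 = 83/3847  =  0.02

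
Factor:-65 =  - 5^1*13^1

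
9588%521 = 210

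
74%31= 12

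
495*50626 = 25059870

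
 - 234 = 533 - 767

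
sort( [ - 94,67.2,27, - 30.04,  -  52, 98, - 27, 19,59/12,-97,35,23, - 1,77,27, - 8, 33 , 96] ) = [ - 97, - 94, - 52, - 30.04, - 27,  -  8,-1, 59/12,19 , 23,27 , 27 , 33,35,67.2,77,96,98]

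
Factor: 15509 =13^1*1193^1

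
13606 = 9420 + 4186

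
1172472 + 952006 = 2124478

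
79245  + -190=79055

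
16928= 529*32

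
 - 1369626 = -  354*3869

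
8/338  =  4/169  =  0.02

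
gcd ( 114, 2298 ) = 6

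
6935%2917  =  1101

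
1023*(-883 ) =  -903309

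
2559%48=15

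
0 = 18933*0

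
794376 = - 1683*( -472) 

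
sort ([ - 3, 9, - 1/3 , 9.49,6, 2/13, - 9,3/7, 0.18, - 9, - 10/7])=[ - 9, -9,  -  3,-10/7, - 1/3 , 2/13 , 0.18 , 3/7,6, 9,9.49]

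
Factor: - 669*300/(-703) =200700/703 = 2^2*3^2*5^2 * 19^(-1)*37^( - 1)*223^1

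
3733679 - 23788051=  - 20054372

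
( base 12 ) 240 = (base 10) 336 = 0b101010000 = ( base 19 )HD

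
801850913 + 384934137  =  1186785050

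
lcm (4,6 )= 12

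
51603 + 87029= 138632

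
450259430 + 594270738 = 1044530168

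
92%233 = 92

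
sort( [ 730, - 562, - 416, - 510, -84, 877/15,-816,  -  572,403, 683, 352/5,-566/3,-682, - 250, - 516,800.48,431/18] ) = [ - 816, - 682,-572, - 562, - 516, - 510, - 416, - 250 , -566/3, - 84, 431/18,877/15, 352/5,403,683,730, 800.48] 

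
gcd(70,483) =7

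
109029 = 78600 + 30429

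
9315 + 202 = 9517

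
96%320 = 96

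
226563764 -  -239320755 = 465884519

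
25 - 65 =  - 40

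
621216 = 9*69024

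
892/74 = 12 + 2/37 = 12.05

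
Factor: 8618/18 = 4309/9 =3^(-2 )*31^1 * 139^1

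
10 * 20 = 200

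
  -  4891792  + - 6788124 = -11679916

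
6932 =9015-2083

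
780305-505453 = 274852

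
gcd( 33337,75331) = 1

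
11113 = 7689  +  3424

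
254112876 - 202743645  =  51369231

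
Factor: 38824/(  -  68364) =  - 46/81 =- 2^1*3^( - 4) * 23^1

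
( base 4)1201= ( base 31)34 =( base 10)97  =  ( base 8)141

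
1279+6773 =8052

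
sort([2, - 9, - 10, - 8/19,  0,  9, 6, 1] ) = [ - 10, - 9, - 8/19, 0,1,2, 6,  9]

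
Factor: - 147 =- 3^1*7^2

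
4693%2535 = 2158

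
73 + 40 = 113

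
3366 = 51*66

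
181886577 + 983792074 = 1165678651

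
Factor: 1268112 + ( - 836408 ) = 2^3*7^1*13^1*593^1 = 431704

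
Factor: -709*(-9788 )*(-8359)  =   - 58008885428 = - 2^2*13^1*643^1*709^1*2447^1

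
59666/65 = 59666/65 = 917.94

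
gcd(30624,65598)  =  174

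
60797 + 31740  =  92537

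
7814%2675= 2464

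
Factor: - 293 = - 293^1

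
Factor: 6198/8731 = 2^1*3^1*1033^1*8731^ (- 1)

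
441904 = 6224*71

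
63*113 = 7119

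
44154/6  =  7359 = 7359.00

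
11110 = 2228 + 8882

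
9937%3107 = 616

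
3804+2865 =6669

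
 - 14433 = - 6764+  -  7669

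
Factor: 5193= 3^2 * 577^1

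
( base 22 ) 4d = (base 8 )145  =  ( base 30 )3B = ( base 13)7A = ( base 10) 101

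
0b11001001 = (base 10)201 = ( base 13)126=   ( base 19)AB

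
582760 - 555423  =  27337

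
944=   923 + 21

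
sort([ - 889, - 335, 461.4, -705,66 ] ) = [ - 889,-705, - 335,66,461.4]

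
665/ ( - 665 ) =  - 1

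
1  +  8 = 9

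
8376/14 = 4188/7=598.29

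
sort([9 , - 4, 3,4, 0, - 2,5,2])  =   [ - 4, - 2,0, 2,3, 4,  5,9 ] 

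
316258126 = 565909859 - 249651733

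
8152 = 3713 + 4439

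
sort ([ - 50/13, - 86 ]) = [ - 86, - 50/13] 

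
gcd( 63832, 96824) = 8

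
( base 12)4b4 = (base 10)712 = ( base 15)327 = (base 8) 1310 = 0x2C8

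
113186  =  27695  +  85491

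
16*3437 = 54992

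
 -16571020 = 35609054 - 52180074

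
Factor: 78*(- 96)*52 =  - 2^8*3^2* 13^2=-  389376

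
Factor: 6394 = 2^1* 23^1  *  139^1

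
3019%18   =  13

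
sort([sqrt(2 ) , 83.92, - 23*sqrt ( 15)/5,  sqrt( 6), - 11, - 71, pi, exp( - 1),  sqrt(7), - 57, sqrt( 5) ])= [ - 71, - 57, - 23*sqrt (15)/5, - 11,exp( - 1), sqrt( 2), sqrt( 5),sqrt( 6 ),sqrt(7),pi, 83.92]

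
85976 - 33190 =52786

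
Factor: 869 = 11^1*79^1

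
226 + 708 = 934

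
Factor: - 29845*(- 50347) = 5^1 * 11^1*23^1*47^1*127^1*199^1 = 1502606215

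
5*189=945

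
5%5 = 0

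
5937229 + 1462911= 7400140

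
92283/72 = 1281 + 17/24 = 1281.71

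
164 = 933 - 769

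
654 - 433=221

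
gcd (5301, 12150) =9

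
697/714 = 41/42 = 0.98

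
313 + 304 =617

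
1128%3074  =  1128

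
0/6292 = 0=0.00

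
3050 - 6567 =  - 3517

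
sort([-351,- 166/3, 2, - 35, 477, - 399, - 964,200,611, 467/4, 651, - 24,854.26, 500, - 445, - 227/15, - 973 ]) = [ - 973, - 964, - 445, - 399, - 351,-166/3, - 35, - 24,-227/15, 2, 467/4, 200, 477, 500,611, 651, 854.26]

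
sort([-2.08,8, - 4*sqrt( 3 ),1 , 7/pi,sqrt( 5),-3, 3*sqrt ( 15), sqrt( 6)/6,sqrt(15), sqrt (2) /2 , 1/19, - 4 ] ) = [ - 4 * sqrt( 3 ), - 4, - 3,-2.08,1/19, sqrt(6 )/6,sqrt(2 ) /2,1,7/pi,  sqrt( 5), sqrt(15), 8,3*sqrt( 15)]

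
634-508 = 126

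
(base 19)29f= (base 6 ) 4112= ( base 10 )908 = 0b1110001100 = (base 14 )48c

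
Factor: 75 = 3^1*5^2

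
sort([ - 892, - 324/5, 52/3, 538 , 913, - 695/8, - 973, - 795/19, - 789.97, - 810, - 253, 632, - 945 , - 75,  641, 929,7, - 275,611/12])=[ - 973, - 945, - 892, - 810, -789.97, - 275 , - 253,-695/8, - 75, - 324/5 , - 795/19, 7, 52/3 , 611/12, 538,632,641,913,929 ] 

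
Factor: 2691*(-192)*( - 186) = 96100992 = 2^7*3^4*13^1*23^1*31^1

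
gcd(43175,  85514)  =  11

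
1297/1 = 1297 =1297.00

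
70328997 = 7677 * 9161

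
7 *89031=623217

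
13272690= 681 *19490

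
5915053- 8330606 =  - 2415553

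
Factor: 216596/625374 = 2^1*3^(-3 ) * 37^( - 1 )*173^1 = 346/999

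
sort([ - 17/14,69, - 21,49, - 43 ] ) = [ - 43, - 21, - 17/14,49, 69 ] 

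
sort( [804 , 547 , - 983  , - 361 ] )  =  [-983, - 361,547, 804 ] 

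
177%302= 177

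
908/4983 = 908/4983 = 0.18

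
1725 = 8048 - 6323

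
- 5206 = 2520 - 7726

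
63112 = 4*15778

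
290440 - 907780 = - 617340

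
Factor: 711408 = 2^4*3^1 * 14821^1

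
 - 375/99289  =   - 375/99289 = -  0.00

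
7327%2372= 211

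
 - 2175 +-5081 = -7256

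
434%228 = 206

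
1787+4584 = 6371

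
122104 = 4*30526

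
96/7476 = 8/623 = 0.01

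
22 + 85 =107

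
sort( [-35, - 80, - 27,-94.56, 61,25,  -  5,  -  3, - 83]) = [ - 94.56,-83, -80, - 35, - 27, - 5, -3,25,61 ]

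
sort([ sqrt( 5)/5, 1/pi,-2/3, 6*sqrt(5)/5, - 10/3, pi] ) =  [- 10/3,-2/3, 1/pi,  sqrt( 5)/5, 6*sqrt(5) /5, pi ] 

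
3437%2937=500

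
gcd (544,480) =32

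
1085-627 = 458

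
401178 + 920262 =1321440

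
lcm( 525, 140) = 2100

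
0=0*385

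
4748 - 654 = 4094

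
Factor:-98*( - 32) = 3136 = 2^6*7^2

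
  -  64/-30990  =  32/15495 = 0.00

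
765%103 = 44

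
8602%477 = 16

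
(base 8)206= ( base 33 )42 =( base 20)6e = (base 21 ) 68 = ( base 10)134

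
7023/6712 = 7023/6712 = 1.05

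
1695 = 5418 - 3723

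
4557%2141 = 275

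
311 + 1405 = 1716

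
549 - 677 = - 128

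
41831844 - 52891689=  -  11059845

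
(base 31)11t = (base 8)1775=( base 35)T6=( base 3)1101211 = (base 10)1021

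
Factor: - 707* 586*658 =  - 272610716=- 2^2*7^2*47^1 * 101^1*293^1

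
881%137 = 59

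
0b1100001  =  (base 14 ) 6d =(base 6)241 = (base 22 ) 49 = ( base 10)97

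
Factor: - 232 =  - 2^3*29^1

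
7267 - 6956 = 311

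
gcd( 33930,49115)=5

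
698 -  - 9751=10449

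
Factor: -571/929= - 571^1 *929^( - 1 ) 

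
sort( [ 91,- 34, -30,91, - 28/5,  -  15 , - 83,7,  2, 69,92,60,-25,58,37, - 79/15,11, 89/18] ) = [ - 83, - 34, - 30, - 25, - 15, - 28/5, - 79/15,  2,  89/18,7,11, 37,58, 60, 69, 91 , 91,  92 ] 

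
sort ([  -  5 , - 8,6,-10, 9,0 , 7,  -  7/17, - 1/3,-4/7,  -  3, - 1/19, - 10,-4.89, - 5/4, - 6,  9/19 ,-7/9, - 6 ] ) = [ - 10, - 10, - 8,-6,  -  6, - 5, - 4.89,-3, - 5/4,-7/9, - 4/7,- 7/17,-1/3,-1/19,0 , 9/19, 6, 7,9 ]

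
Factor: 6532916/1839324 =3^ ( - 1) * 13^1*73^1*1721^1*153277^( - 1) = 1633229/459831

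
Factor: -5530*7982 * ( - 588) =2^4*3^1*5^1*7^3*13^1*79^1*307^1 = 25954590480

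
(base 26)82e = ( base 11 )4127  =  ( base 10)5474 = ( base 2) 1010101100010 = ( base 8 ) 12542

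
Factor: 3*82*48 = 2^5*3^2*41^1 = 11808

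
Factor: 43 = 43^1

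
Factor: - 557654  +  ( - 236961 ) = - 794615 = - 5^1*158923^1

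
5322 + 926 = 6248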